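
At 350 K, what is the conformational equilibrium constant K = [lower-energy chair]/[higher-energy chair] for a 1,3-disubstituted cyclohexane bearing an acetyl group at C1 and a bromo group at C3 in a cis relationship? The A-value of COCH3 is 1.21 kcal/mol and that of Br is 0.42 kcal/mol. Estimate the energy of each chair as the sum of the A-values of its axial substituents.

C1 and C3 have the same parity, so for the cis isomer the two substituents are e,e in one chair and a,a in the other.
Chair I (acetyl axial, bromo axial): E = 1.63 kcal/mol; chair II (acetyl equatorial, bromo equatorial): E = 0.00 kcal/mol.
ΔG = 1.63 kcal/mol between the two chairs.
K = exp(ΔG/RT) with R = 1.987×10⁻³ kcal mol⁻¹ K⁻¹ and T = 350 K gives K ≈ 10.4.

K ≈ 10.4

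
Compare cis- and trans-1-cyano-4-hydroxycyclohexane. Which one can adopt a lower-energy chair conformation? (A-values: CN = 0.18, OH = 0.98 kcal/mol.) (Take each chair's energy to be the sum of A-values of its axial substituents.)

At 1,4 positions (parity opposite): cis → (a,e or e,a); trans → (e,e or a,a).
Best chair for cis: E = 0.18 kcal/mol; best chair for trans: E = 0.00 kcal/mol.
The trans isomer is lower by 0.18 kcal/mol.

trans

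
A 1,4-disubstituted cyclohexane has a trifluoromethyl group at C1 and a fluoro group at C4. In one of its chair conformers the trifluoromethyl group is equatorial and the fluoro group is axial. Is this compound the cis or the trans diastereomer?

cis

C1 and C4 have opposite parity, so their axial bonds point in opposite directions.
With opposite-parity carbons, two substituents on the same face are one axial and one equatorial; opposite faces give both axial or both equatorial.
Here the groups are equatorial/axial → same face → cis.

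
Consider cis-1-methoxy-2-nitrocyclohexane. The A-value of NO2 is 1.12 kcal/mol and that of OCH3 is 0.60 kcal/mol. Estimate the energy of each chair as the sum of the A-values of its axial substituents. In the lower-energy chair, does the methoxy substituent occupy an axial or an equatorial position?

axial

C1 and C2 have opposite parity, so for the cis isomer the two substituents are one axial and one equatorial in each chair.
Chair I (nitro axial, methoxy equatorial): E = 1.12 kcal/mol.
Chair II (nitro equatorial, methoxy axial): E = 0.60 kcal/mol.
Chair II is the more stable (lower-energy) conformer, and in that chair the methoxy group is axial.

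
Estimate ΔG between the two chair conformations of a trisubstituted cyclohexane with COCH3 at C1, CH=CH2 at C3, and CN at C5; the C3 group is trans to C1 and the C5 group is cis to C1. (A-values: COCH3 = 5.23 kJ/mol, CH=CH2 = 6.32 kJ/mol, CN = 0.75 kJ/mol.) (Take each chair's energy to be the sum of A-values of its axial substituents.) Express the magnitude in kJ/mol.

0.34 kJ/mol

Chair I (acetyl axial, vinyl equatorial, cyano axial): E = 5.98 kJ/mol.
Chair II (acetyl equatorial, vinyl axial, cyano equatorial): E = 6.32 kJ/mol.
ΔE = 6.32 − 5.98 = 0.34 kJ/mol; chair I is more stable.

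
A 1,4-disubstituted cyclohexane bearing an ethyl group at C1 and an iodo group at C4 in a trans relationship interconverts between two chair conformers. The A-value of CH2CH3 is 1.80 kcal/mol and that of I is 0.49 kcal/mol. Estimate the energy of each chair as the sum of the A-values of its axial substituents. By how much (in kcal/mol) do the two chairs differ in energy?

2.29 kcal/mol

C1 and C4 have opposite parity, so for the trans isomer the two substituents are e,e in one chair and a,a in the other.
Chair I (ethyl axial, iodo axial): E = 2.29 kcal/mol.
Chair II (ethyl equatorial, iodo equatorial): E = 0.00 kcal/mol.
ΔE = 2.29 − 0.00 = 2.29 kcal/mol; chair II is more stable.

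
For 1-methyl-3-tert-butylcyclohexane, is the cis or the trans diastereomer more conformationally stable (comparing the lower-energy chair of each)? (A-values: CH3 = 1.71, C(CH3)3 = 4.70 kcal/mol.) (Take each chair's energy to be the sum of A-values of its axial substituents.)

cis

At 1,3 positions (parity same): cis → (e,e or a,a); trans → (a,e or e,a).
Best chair for cis: E = 0.00 kcal/mol; best chair for trans: E = 1.71 kcal/mol.
The cis isomer is lower by 1.71 kcal/mol.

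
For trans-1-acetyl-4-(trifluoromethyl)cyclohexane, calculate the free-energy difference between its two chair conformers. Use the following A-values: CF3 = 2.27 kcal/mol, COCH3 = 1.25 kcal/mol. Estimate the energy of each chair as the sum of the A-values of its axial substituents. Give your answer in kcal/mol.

C1 and C4 have opposite parity, so for the trans isomer the two substituents are e,e in one chair and a,a in the other.
Chair I (trifluoromethyl axial, acetyl axial): E = 3.52 kcal/mol.
Chair II (trifluoromethyl equatorial, acetyl equatorial): E = 0.00 kcal/mol.
ΔE = 3.52 − 0.00 = 3.52 kcal/mol; chair II is more stable.

3.52 kcal/mol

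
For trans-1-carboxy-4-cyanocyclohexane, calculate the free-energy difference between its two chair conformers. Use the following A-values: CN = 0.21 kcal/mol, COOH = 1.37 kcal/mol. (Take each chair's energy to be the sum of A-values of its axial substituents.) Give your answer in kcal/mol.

C1 and C4 have opposite parity, so for the trans isomer the two substituents are e,e in one chair and a,a in the other.
Chair I (cyano axial, carboxyl axial): E = 1.58 kcal/mol.
Chair II (cyano equatorial, carboxyl equatorial): E = 0.00 kcal/mol.
ΔE = 1.58 − 0.00 = 1.58 kcal/mol; chair II is more stable.

1.58 kcal/mol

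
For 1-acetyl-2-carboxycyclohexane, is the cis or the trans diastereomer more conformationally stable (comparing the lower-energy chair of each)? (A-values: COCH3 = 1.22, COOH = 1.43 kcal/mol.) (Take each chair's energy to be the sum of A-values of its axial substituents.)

At 1,2 positions (parity opposite): cis → (a,e or e,a); trans → (e,e or a,a).
Best chair for cis: E = 1.22 kcal/mol; best chair for trans: E = 0.00 kcal/mol.
The trans isomer is lower by 1.22 kcal/mol.

trans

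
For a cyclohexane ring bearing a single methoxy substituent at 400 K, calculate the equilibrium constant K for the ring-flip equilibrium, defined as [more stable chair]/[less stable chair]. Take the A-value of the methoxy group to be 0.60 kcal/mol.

K ≈ 2.13

One chair has the methoxy group axial (E = 0.60 kcal/mol) and the other has it equatorial (E = 0).
ΔG = 0.60 kcal/mol between the two chairs.
K = exp(ΔG/RT) with R = 1.987×10⁻³ kcal mol⁻¹ K⁻¹ and T = 400 K gives K ≈ 2.13.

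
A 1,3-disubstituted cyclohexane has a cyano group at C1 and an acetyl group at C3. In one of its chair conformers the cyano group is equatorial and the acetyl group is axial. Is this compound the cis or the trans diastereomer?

trans

C1 and C3 have the same parity, so their axial bonds point in the same direction.
With same-parity carbons, two substituents on the same face are both axial or both equatorial; opposite faces give one of each.
Here the groups are equatorial/axial → opposite face → trans.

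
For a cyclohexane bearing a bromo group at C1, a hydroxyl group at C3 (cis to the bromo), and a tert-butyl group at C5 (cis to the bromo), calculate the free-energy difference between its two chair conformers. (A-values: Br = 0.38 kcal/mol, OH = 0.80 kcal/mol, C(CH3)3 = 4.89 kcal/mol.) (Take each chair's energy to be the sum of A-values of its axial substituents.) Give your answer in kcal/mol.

6.07 kcal/mol

Chair I (bromo axial, hydroxyl axial, tert-butyl axial): E = 6.07 kcal/mol.
Chair II (bromo equatorial, hydroxyl equatorial, tert-butyl equatorial): E = 0.00 kcal/mol.
ΔE = 6.07 − 0.00 = 6.07 kcal/mol; chair II is more stable.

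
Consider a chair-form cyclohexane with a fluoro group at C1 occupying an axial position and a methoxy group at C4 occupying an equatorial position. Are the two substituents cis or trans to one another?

C1 and C4 have opposite parity, so their axial bonds point in opposite directions.
With opposite-parity carbons, two substituents on the same face are one axial and one equatorial; opposite faces give both axial or both equatorial.
Here the groups are axial/equatorial → same face → cis.

cis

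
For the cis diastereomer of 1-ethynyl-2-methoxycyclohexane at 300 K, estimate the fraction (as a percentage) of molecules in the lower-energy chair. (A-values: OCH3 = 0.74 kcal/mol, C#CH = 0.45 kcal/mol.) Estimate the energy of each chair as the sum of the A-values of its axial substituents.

C1 and C2 have opposite parity, so for the cis isomer the two substituents are one axial and one equatorial in each chair.
Chair I (methoxy axial, ethynyl equatorial): E = 0.74 kcal/mol; chair II (methoxy equatorial, ethynyl axial): E = 0.45 kcal/mol.
ΔG = 0.29 kcal/mol between the two chairs.
K = exp(ΔG/RT) with R = 1.987×10⁻³ kcal mol⁻¹ K⁻¹ and T = 300 K gives K ≈ 1.63.
Fraction in the lower-energy chair = K/(K+1) = 61.9%.

61.9%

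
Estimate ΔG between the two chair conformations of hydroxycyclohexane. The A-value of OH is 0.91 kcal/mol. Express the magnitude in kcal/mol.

A monosubstituted cyclohexane has one chair with the hydroxyl group axial (E = A = 0.91 kcal/mol) and one with it equatorial (E = 0).
ΔE = 0.91 − 0 = 0.91 kcal/mol.

0.91 kcal/mol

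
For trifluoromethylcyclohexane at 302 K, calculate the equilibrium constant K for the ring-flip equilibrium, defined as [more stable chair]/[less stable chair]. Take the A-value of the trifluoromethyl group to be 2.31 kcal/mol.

K ≈ 47.0

One chair has the trifluoromethyl group axial (E = 2.31 kcal/mol) and the other has it equatorial (E = 0).
ΔG = 2.31 kcal/mol between the two chairs.
K = exp(ΔG/RT) with R = 1.987×10⁻³ kcal mol⁻¹ K⁻¹ and T = 302 K gives K ≈ 47.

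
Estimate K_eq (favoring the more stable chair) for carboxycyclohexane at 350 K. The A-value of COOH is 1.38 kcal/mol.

One chair has the carboxyl group axial (E = 1.38 kcal/mol) and the other has it equatorial (E = 0).
ΔG = 1.38 kcal/mol between the two chairs.
K = exp(ΔG/RT) with R = 1.987×10⁻³ kcal mol⁻¹ K⁻¹ and T = 350 K gives K ≈ 7.27.

K ≈ 7.27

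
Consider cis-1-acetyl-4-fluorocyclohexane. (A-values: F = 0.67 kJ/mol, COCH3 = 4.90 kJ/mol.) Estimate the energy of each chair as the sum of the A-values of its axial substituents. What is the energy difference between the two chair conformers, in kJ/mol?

C1 and C4 have opposite parity, so for the cis isomer the two substituents are one axial and one equatorial in each chair.
Chair I (fluoro axial, acetyl equatorial): E = 0.67 kJ/mol.
Chair II (fluoro equatorial, acetyl axial): E = 4.90 kJ/mol.
ΔE = 4.90 − 0.67 = 4.23 kJ/mol; chair I is more stable.

4.23 kJ/mol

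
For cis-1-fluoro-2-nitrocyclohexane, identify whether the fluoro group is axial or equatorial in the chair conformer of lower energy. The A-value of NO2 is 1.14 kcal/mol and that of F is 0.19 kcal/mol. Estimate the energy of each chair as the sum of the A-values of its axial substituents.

axial

C1 and C2 have opposite parity, so for the cis isomer the two substituents are one axial and one equatorial in each chair.
Chair I (nitro axial, fluoro equatorial): E = 1.14 kcal/mol.
Chair II (nitro equatorial, fluoro axial): E = 0.19 kcal/mol.
Chair II is the more stable (lower-energy) conformer, and in that chair the fluoro group is axial.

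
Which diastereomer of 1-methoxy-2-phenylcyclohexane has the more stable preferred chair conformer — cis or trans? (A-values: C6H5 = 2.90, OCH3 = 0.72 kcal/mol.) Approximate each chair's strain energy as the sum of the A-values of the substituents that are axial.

trans

At 1,2 positions (parity opposite): cis → (a,e or e,a); trans → (e,e or a,a).
Best chair for cis: E = 0.72 kcal/mol; best chair for trans: E = 0.00 kcal/mol.
The trans isomer is lower by 0.72 kcal/mol.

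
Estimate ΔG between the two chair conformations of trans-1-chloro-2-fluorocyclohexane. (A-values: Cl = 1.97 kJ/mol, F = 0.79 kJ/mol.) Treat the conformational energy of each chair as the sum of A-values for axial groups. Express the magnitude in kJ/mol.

2.76 kJ/mol

C1 and C2 have opposite parity, so for the trans isomer the two substituents are e,e in one chair and a,a in the other.
Chair I (chloro axial, fluoro axial): E = 2.76 kJ/mol.
Chair II (chloro equatorial, fluoro equatorial): E = 0.00 kJ/mol.
ΔE = 2.76 − 0.00 = 2.76 kJ/mol; chair II is more stable.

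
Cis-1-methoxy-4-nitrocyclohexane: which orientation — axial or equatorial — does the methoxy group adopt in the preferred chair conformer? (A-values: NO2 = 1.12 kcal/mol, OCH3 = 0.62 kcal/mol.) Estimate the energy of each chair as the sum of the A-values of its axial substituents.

C1 and C4 have opposite parity, so for the cis isomer the two substituents are one axial and one equatorial in each chair.
Chair I (nitro axial, methoxy equatorial): E = 1.12 kcal/mol.
Chair II (nitro equatorial, methoxy axial): E = 0.62 kcal/mol.
Chair II is the more stable (lower-energy) conformer, and in that chair the methoxy group is axial.

axial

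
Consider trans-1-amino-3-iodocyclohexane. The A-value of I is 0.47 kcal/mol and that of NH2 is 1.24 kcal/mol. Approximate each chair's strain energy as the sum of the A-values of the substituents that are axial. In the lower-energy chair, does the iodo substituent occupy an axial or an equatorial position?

axial

C1 and C3 have the same parity, so for the trans isomer the two substituents are one axial and one equatorial in each chair.
Chair I (iodo axial, amino equatorial): E = 0.47 kcal/mol.
Chair II (iodo equatorial, amino axial): E = 1.24 kcal/mol.
Chair I is the more stable (lower-energy) conformer, and in that chair the iodo group is axial.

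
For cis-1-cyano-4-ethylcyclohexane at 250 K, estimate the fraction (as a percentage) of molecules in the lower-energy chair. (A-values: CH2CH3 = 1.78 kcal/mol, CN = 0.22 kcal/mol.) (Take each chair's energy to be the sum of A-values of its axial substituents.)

95.9%

C1 and C4 have opposite parity, so for the cis isomer the two substituents are one axial and one equatorial in each chair.
Chair I (ethyl axial, cyano equatorial): E = 1.78 kcal/mol; chair II (ethyl equatorial, cyano axial): E = 0.22 kcal/mol.
ΔG = 1.56 kcal/mol between the two chairs.
K = exp(ΔG/RT) with R = 1.987×10⁻³ kcal mol⁻¹ K⁻¹ and T = 250 K gives K ≈ 23.1.
Fraction in the lower-energy chair = K/(K+1) = 95.9%.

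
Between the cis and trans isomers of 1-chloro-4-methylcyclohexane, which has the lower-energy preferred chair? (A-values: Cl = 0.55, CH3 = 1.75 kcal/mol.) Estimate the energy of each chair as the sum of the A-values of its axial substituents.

trans

At 1,4 positions (parity opposite): cis → (a,e or e,a); trans → (e,e or a,a).
Best chair for cis: E = 0.55 kcal/mol; best chair for trans: E = 0.00 kcal/mol.
The trans isomer is lower by 0.55 kcal/mol.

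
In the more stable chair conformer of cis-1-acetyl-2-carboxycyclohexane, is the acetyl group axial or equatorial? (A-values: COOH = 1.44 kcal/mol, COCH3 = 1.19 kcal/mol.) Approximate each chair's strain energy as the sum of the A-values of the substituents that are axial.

axial

C1 and C2 have opposite parity, so for the cis isomer the two substituents are one axial and one equatorial in each chair.
Chair I (carboxyl axial, acetyl equatorial): E = 1.44 kcal/mol.
Chair II (carboxyl equatorial, acetyl axial): E = 1.19 kcal/mol.
Chair II is the more stable (lower-energy) conformer, and in that chair the acetyl group is axial.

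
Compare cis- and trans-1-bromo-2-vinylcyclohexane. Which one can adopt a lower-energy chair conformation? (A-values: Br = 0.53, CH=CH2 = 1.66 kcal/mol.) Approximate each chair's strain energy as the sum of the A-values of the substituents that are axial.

At 1,2 positions (parity opposite): cis → (a,e or e,a); trans → (e,e or a,a).
Best chair for cis: E = 0.53 kcal/mol; best chair for trans: E = 0.00 kcal/mol.
The trans isomer is lower by 0.53 kcal/mol.

trans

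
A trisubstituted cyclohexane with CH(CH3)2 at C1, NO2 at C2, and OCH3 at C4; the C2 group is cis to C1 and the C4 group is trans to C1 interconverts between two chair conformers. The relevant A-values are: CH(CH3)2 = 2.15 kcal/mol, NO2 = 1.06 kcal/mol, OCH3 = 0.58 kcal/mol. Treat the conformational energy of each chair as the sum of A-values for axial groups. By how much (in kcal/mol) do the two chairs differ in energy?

1.67 kcal/mol

Chair I (isopropyl axial, nitro equatorial, methoxy axial): E = 2.73 kcal/mol.
Chair II (isopropyl equatorial, nitro axial, methoxy equatorial): E = 1.06 kcal/mol.
ΔE = 2.73 − 1.06 = 1.67 kcal/mol; chair II is more stable.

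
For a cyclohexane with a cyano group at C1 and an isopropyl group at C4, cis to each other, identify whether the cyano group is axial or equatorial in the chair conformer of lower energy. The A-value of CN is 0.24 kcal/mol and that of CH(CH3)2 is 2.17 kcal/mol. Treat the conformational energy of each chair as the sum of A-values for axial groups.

C1 and C4 have opposite parity, so for the cis isomer the two substituents are one axial and one equatorial in each chair.
Chair I (cyano axial, isopropyl equatorial): E = 0.24 kcal/mol.
Chair II (cyano equatorial, isopropyl axial): E = 2.17 kcal/mol.
Chair I is the more stable (lower-energy) conformer, and in that chair the cyano group is axial.

axial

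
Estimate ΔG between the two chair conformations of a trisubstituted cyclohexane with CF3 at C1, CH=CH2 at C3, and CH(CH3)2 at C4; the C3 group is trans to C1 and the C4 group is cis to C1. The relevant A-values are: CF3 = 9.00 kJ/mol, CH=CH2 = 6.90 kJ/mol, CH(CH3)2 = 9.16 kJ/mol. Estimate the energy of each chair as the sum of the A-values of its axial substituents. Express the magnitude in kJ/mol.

Chair I (trifluoromethyl axial, vinyl equatorial, isopropyl equatorial): E = 9.00 kJ/mol.
Chair II (trifluoromethyl equatorial, vinyl axial, isopropyl axial): E = 16.06 kJ/mol.
ΔE = 16.06 − 9.00 = 7.06 kJ/mol; chair I is more stable.

7.06 kJ/mol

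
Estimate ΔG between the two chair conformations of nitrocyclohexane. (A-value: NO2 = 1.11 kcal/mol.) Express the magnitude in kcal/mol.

A monosubstituted cyclohexane has one chair with the nitro group axial (E = A = 1.11 kcal/mol) and one with it equatorial (E = 0).
ΔE = 1.11 − 0 = 1.11 kcal/mol.

1.11 kcal/mol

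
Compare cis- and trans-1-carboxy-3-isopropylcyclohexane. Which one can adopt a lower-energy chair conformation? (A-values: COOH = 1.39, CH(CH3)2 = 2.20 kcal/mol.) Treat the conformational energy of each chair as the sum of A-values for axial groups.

At 1,3 positions (parity same): cis → (e,e or a,a); trans → (a,e or e,a).
Best chair for cis: E = 0.00 kcal/mol; best chair for trans: E = 1.39 kcal/mol.
The cis isomer is lower by 1.39 kcal/mol.

cis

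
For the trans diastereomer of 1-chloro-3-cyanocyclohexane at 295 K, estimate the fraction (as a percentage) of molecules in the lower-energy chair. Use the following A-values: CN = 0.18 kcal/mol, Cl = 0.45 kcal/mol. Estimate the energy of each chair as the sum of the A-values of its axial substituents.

C1 and C3 have the same parity, so for the trans isomer the two substituents are one axial and one equatorial in each chair.
Chair I (cyano axial, chloro equatorial): E = 0.18 kcal/mol; chair II (cyano equatorial, chloro axial): E = 0.45 kcal/mol.
ΔG = 0.27 kcal/mol between the two chairs.
K = exp(ΔG/RT) with R = 1.987×10⁻³ kcal mol⁻¹ K⁻¹ and T = 295 K gives K ≈ 1.59.
Fraction in the lower-energy chair = K/(K+1) = 61.3%.

61.3%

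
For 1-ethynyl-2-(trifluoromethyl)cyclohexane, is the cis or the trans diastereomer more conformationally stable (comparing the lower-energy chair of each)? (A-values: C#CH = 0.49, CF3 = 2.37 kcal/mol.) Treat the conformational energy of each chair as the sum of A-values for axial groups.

At 1,2 positions (parity opposite): cis → (a,e or e,a); trans → (e,e or a,a).
Best chair for cis: E = 0.49 kcal/mol; best chair for trans: E = 0.00 kcal/mol.
The trans isomer is lower by 0.49 kcal/mol.

trans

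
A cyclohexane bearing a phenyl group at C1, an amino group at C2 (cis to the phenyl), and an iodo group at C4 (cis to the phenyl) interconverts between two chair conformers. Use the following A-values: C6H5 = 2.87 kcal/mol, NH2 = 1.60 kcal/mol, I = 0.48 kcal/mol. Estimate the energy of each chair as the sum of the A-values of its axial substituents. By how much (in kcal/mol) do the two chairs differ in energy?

0.79 kcal/mol

Chair I (phenyl axial, amino equatorial, iodo equatorial): E = 2.87 kcal/mol.
Chair II (phenyl equatorial, amino axial, iodo axial): E = 2.08 kcal/mol.
ΔE = 2.87 − 2.08 = 0.79 kcal/mol; chair II is more stable.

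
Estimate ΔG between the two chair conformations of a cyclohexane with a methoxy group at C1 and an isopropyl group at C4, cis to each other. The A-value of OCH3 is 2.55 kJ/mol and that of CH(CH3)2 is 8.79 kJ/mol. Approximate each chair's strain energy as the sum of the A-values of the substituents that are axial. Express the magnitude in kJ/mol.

6.24 kJ/mol

C1 and C4 have opposite parity, so for the cis isomer the two substituents are one axial and one equatorial in each chair.
Chair I (methoxy axial, isopropyl equatorial): E = 2.55 kJ/mol.
Chair II (methoxy equatorial, isopropyl axial): E = 8.79 kJ/mol.
ΔE = 8.79 − 2.55 = 6.24 kJ/mol; chair I is more stable.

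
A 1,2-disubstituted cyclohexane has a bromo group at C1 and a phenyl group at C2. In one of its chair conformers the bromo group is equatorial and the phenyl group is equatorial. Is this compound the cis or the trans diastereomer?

trans

C1 and C2 have opposite parity, so their axial bonds point in opposite directions.
With opposite-parity carbons, two substituents on the same face are one axial and one equatorial; opposite faces give both axial or both equatorial.
Here the groups are equatorial/equatorial → opposite face → trans.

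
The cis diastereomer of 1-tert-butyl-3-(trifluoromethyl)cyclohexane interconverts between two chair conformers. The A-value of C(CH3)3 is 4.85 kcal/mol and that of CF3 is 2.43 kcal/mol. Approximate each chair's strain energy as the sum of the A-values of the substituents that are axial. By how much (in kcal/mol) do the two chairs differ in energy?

7.28 kcal/mol

C1 and C3 have the same parity, so for the cis isomer the two substituents are e,e in one chair and a,a in the other.
Chair I (tert-butyl axial, trifluoromethyl axial): E = 7.28 kcal/mol.
Chair II (tert-butyl equatorial, trifluoromethyl equatorial): E = 0.00 kcal/mol.
ΔE = 7.28 − 0.00 = 7.28 kcal/mol; chair II is more stable.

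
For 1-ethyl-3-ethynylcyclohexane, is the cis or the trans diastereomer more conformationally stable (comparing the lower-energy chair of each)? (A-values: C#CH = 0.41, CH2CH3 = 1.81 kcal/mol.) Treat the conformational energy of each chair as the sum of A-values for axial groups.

At 1,3 positions (parity same): cis → (e,e or a,a); trans → (a,e or e,a).
Best chair for cis: E = 0.00 kcal/mol; best chair for trans: E = 0.41 kcal/mol.
The cis isomer is lower by 0.41 kcal/mol.

cis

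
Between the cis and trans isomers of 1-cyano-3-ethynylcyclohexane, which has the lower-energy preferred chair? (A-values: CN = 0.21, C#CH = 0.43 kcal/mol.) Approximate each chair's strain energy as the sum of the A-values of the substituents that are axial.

At 1,3 positions (parity same): cis → (e,e or a,a); trans → (a,e or e,a).
Best chair for cis: E = 0.00 kcal/mol; best chair for trans: E = 0.21 kcal/mol.
The cis isomer is lower by 0.21 kcal/mol.

cis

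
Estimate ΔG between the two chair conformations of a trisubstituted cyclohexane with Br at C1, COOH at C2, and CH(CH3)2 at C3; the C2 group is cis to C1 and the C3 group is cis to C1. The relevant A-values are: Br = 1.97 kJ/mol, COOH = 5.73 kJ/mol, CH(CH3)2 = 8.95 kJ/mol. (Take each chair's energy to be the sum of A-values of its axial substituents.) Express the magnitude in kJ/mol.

Chair I (bromo axial, carboxyl equatorial, isopropyl axial): E = 10.92 kJ/mol.
Chair II (bromo equatorial, carboxyl axial, isopropyl equatorial): E = 5.73 kJ/mol.
ΔE = 10.92 − 5.73 = 5.19 kJ/mol; chair II is more stable.

5.19 kJ/mol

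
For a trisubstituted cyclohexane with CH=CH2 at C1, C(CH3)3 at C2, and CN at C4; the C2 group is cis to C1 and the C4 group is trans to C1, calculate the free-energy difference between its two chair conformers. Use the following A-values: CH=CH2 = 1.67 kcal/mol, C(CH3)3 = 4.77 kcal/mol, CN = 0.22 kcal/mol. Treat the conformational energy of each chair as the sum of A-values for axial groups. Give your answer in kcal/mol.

Chair I (vinyl axial, tert-butyl equatorial, cyano axial): E = 1.89 kcal/mol.
Chair II (vinyl equatorial, tert-butyl axial, cyano equatorial): E = 4.77 kcal/mol.
ΔE = 4.77 − 1.89 = 2.88 kcal/mol; chair I is more stable.

2.88 kcal/mol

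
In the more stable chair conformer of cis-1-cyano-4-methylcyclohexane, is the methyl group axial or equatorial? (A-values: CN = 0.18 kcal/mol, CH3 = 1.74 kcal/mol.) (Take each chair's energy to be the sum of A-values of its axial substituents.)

C1 and C4 have opposite parity, so for the cis isomer the two substituents are one axial and one equatorial in each chair.
Chair I (cyano axial, methyl equatorial): E = 0.18 kcal/mol.
Chair II (cyano equatorial, methyl axial): E = 1.74 kcal/mol.
Chair I is the more stable (lower-energy) conformer, and in that chair the methyl group is equatorial.

equatorial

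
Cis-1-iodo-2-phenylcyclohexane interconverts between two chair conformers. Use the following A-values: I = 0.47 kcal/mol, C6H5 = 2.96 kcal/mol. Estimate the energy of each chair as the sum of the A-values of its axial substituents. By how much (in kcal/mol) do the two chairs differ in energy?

2.49 kcal/mol

C1 and C2 have opposite parity, so for the cis isomer the two substituents are one axial and one equatorial in each chair.
Chair I (iodo axial, phenyl equatorial): E = 0.47 kcal/mol.
Chair II (iodo equatorial, phenyl axial): E = 2.96 kcal/mol.
ΔE = 2.96 − 0.47 = 2.49 kcal/mol; chair I is more stable.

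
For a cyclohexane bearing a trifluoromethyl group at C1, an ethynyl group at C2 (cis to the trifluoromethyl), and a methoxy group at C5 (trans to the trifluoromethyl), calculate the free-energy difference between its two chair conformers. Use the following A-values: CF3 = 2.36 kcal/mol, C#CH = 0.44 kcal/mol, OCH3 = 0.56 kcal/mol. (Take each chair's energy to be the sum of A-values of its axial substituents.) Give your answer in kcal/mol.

Chair I (trifluoromethyl axial, ethynyl equatorial, methoxy equatorial): E = 2.36 kcal/mol.
Chair II (trifluoromethyl equatorial, ethynyl axial, methoxy axial): E = 1.00 kcal/mol.
ΔE = 2.36 − 1.00 = 1.36 kcal/mol; chair II is more stable.

1.36 kcal/mol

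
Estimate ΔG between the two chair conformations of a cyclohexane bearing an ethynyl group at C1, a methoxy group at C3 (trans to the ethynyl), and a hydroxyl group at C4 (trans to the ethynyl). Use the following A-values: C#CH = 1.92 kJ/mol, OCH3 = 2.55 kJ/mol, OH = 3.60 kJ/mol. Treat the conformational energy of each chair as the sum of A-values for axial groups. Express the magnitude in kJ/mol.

2.97 kJ/mol

Chair I (ethynyl axial, methoxy equatorial, hydroxyl axial): E = 5.52 kJ/mol.
Chair II (ethynyl equatorial, methoxy axial, hydroxyl equatorial): E = 2.55 kJ/mol.
ΔE = 5.52 − 2.55 = 2.97 kJ/mol; chair II is more stable.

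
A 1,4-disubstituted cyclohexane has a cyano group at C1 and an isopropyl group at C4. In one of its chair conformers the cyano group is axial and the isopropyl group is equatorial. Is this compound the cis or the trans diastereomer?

cis

C1 and C4 have opposite parity, so their axial bonds point in opposite directions.
With opposite-parity carbons, two substituents on the same face are one axial and one equatorial; opposite faces give both axial or both equatorial.
Here the groups are axial/equatorial → same face → cis.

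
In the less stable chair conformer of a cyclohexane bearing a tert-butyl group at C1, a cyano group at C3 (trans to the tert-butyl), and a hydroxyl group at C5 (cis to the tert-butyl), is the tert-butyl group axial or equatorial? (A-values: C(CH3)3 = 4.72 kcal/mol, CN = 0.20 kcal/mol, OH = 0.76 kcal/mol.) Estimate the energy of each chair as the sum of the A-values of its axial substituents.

Chair I (tert-butyl axial, cyano equatorial, hydroxyl axial): E = 5.48 kcal/mol.
Chair II (tert-butyl equatorial, cyano axial, hydroxyl equatorial): E = 0.20 kcal/mol.
Chair I is the less stable (higher-energy) conformer, and in that chair the tert-butyl group is axial.

axial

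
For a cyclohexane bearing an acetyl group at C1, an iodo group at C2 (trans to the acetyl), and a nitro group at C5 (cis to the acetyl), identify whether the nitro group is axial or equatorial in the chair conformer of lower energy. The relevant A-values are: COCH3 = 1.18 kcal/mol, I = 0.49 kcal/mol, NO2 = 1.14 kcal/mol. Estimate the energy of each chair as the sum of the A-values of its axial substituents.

equatorial

Chair I (acetyl axial, iodo axial, nitro axial): E = 2.81 kcal/mol.
Chair II (acetyl equatorial, iodo equatorial, nitro equatorial): E = 0.00 kcal/mol.
Chair II is the more stable (lower-energy) conformer, and in that chair the nitro group is equatorial.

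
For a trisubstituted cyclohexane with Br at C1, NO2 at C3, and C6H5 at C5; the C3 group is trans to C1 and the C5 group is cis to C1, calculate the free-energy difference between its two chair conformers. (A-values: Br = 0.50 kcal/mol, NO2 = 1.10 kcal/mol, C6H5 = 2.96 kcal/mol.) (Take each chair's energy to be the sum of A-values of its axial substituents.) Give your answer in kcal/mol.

Chair I (bromo axial, nitro equatorial, phenyl axial): E = 3.46 kcal/mol.
Chair II (bromo equatorial, nitro axial, phenyl equatorial): E = 1.10 kcal/mol.
ΔE = 3.46 − 1.10 = 2.36 kcal/mol; chair II is more stable.

2.36 kcal/mol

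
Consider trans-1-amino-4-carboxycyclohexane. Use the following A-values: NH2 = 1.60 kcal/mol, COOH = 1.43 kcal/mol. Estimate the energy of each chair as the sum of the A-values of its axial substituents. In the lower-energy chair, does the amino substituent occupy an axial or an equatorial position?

equatorial

C1 and C4 have opposite parity, so for the trans isomer the two substituents are e,e in one chair and a,a in the other.
Chair I (amino axial, carboxyl axial): E = 3.03 kcal/mol.
Chair II (amino equatorial, carboxyl equatorial): E = 0.00 kcal/mol.
Chair II is the more stable (lower-energy) conformer, and in that chair the amino group is equatorial.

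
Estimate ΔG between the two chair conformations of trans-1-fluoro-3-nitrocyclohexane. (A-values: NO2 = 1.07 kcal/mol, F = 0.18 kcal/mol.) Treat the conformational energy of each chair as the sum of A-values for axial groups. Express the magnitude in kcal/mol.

0.89 kcal/mol

C1 and C3 have the same parity, so for the trans isomer the two substituents are one axial and one equatorial in each chair.
Chair I (nitro axial, fluoro equatorial): E = 1.07 kcal/mol.
Chair II (nitro equatorial, fluoro axial): E = 0.18 kcal/mol.
ΔE = 1.07 − 0.18 = 0.89 kcal/mol; chair II is more stable.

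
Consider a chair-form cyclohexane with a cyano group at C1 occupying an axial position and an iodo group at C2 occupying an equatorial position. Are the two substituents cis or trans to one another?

cis

C1 and C2 have opposite parity, so their axial bonds point in opposite directions.
With opposite-parity carbons, two substituents on the same face are one axial and one equatorial; opposite faces give both axial or both equatorial.
Here the groups are axial/equatorial → same face → cis.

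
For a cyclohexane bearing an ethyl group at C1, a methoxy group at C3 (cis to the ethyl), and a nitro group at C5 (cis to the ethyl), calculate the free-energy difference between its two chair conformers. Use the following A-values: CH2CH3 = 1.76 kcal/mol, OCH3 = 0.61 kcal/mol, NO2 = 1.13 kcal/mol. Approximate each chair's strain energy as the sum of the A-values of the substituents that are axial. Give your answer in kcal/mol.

Chair I (ethyl axial, methoxy axial, nitro axial): E = 3.50 kcal/mol.
Chair II (ethyl equatorial, methoxy equatorial, nitro equatorial): E = 0.00 kcal/mol.
ΔE = 3.50 − 0.00 = 3.50 kcal/mol; chair II is more stable.

3.50 kcal/mol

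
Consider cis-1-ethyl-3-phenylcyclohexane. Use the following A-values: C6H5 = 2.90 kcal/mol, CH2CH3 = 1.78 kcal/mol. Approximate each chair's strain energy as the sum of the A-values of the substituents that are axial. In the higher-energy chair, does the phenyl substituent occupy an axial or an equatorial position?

C1 and C3 have the same parity, so for the cis isomer the two substituents are e,e in one chair and a,a in the other.
Chair I (phenyl axial, ethyl axial): E = 4.68 kcal/mol.
Chair II (phenyl equatorial, ethyl equatorial): E = 0.00 kcal/mol.
Chair I is the less stable (higher-energy) conformer, and in that chair the phenyl group is axial.

axial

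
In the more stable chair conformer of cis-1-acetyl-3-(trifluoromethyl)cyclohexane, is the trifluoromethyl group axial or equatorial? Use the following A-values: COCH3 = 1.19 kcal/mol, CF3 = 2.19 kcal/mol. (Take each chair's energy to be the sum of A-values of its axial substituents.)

C1 and C3 have the same parity, so for the cis isomer the two substituents are e,e in one chair and a,a in the other.
Chair I (acetyl axial, trifluoromethyl axial): E = 3.38 kcal/mol.
Chair II (acetyl equatorial, trifluoromethyl equatorial): E = 0.00 kcal/mol.
Chair II is the more stable (lower-energy) conformer, and in that chair the trifluoromethyl group is equatorial.

equatorial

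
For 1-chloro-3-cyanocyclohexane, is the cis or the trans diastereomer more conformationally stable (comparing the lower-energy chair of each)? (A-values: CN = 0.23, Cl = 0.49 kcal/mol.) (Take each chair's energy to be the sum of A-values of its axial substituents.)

At 1,3 positions (parity same): cis → (e,e or a,a); trans → (a,e or e,a).
Best chair for cis: E = 0.00 kcal/mol; best chair for trans: E = 0.23 kcal/mol.
The cis isomer is lower by 0.23 kcal/mol.

cis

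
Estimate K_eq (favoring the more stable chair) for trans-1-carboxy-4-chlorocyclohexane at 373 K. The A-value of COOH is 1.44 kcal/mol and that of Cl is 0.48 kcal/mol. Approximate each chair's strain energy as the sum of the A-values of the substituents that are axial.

K ≈ 13.3

C1 and C4 have opposite parity, so for the trans isomer the two substituents are e,e in one chair and a,a in the other.
Chair I (carboxyl axial, chloro axial): E = 1.92 kcal/mol; chair II (carboxyl equatorial, chloro equatorial): E = 0.00 kcal/mol.
ΔG = 1.92 kcal/mol between the two chairs.
K = exp(ΔG/RT) with R = 1.987×10⁻³ kcal mol⁻¹ K⁻¹ and T = 373 K gives K ≈ 13.3.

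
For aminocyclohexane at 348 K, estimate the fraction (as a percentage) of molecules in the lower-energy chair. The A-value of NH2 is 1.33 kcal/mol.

87.3%

One chair has the amino group axial (E = 1.33 kcal/mol) and the other has it equatorial (E = 0).
ΔG = 1.33 kcal/mol between the two chairs.
K = exp(ΔG/RT) with R = 1.987×10⁻³ kcal mol⁻¹ K⁻¹ and T = 348 K gives K ≈ 6.84.
Fraction in the lower-energy chair = K/(K+1) = 87.3%.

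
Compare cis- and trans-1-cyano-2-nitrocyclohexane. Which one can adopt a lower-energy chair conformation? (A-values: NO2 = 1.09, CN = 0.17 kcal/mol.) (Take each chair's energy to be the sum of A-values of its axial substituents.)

trans

At 1,2 positions (parity opposite): cis → (a,e or e,a); trans → (e,e or a,a).
Best chair for cis: E = 0.17 kcal/mol; best chair for trans: E = 0.00 kcal/mol.
The trans isomer is lower by 0.17 kcal/mol.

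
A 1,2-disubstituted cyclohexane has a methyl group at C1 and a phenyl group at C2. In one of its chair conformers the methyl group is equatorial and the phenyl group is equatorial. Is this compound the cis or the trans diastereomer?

C1 and C2 have opposite parity, so their axial bonds point in opposite directions.
With opposite-parity carbons, two substituents on the same face are one axial and one equatorial; opposite faces give both axial or both equatorial.
Here the groups are equatorial/equatorial → opposite face → trans.

trans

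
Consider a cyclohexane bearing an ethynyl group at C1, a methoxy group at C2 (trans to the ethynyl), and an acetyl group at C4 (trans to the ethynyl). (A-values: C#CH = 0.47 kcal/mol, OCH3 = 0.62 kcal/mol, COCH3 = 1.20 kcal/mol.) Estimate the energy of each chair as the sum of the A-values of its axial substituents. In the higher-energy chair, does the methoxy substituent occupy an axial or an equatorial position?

axial

Chair I (ethynyl axial, methoxy axial, acetyl axial): E = 2.29 kcal/mol.
Chair II (ethynyl equatorial, methoxy equatorial, acetyl equatorial): E = 0.00 kcal/mol.
Chair I is the less stable (higher-energy) conformer, and in that chair the methoxy group is axial.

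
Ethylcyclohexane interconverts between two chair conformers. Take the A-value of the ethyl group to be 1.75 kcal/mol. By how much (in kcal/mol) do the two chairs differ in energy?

A monosubstituted cyclohexane has one chair with the ethyl group axial (E = A = 1.75 kcal/mol) and one with it equatorial (E = 0).
ΔE = 1.75 − 0 = 1.75 kcal/mol.

1.75 kcal/mol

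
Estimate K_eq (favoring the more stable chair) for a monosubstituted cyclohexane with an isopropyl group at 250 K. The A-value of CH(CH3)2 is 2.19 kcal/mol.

One chair has the isopropyl group axial (E = 2.19 kcal/mol) and the other has it equatorial (E = 0).
ΔG = 2.19 kcal/mol between the two chairs.
K = exp(ΔG/RT) with R = 1.987×10⁻³ kcal mol⁻¹ K⁻¹ and T = 250 K gives K ≈ 82.2.

K ≈ 82.2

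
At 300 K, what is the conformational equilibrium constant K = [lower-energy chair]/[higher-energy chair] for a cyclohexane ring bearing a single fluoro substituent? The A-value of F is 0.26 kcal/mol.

K ≈ 1.55

One chair has the fluoro group axial (E = 0.26 kcal/mol) and the other has it equatorial (E = 0).
ΔG = 0.26 kcal/mol between the two chairs.
K = exp(ΔG/RT) with R = 1.987×10⁻³ kcal mol⁻¹ K⁻¹ and T = 300 K gives K ≈ 1.55.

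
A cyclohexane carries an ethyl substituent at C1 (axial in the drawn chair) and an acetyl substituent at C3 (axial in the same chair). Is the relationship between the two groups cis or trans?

C1 and C3 have the same parity, so their axial bonds point in the same direction.
With same-parity carbons, two substituents on the same face are both axial or both equatorial; opposite faces give one of each.
Here the groups are axial/axial → same face → cis.

cis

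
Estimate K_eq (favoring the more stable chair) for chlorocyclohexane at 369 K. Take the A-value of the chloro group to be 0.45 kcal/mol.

K ≈ 1.85

One chair has the chloro group axial (E = 0.45 kcal/mol) and the other has it equatorial (E = 0).
ΔG = 0.45 kcal/mol between the two chairs.
K = exp(ΔG/RT) with R = 1.987×10⁻³ kcal mol⁻¹ K⁻¹ and T = 369 K gives K ≈ 1.85.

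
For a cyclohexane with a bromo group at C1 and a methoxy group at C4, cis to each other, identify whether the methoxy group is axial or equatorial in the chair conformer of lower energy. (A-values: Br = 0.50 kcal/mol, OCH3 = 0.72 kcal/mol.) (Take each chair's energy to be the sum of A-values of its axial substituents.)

equatorial

C1 and C4 have opposite parity, so for the cis isomer the two substituents are one axial and one equatorial in each chair.
Chair I (bromo axial, methoxy equatorial): E = 0.50 kcal/mol.
Chair II (bromo equatorial, methoxy axial): E = 0.72 kcal/mol.
Chair I is the more stable (lower-energy) conformer, and in that chair the methoxy group is equatorial.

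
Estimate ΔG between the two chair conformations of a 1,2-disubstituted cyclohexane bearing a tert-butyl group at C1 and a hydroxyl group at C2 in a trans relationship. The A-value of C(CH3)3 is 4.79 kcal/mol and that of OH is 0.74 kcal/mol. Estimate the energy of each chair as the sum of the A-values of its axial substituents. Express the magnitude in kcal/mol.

5.53 kcal/mol

C1 and C2 have opposite parity, so for the trans isomer the two substituents are e,e in one chair and a,a in the other.
Chair I (tert-butyl axial, hydroxyl axial): E = 5.53 kcal/mol.
Chair II (tert-butyl equatorial, hydroxyl equatorial): E = 0.00 kcal/mol.
ΔE = 5.53 − 0.00 = 5.53 kcal/mol; chair II is more stable.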